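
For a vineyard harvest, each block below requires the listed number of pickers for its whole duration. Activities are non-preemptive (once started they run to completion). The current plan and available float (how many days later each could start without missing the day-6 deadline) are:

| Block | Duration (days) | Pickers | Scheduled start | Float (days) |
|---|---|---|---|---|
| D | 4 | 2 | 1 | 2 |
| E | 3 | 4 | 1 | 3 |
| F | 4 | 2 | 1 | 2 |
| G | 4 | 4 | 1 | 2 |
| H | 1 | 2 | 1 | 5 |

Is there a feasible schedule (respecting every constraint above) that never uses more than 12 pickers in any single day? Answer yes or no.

Schedule D@1, E@1, F@1, G@1, H@4: d1:12  d2:12  d3:12  d4:10  d5:0  d6:0 — peak 12 ≤ 12.

yes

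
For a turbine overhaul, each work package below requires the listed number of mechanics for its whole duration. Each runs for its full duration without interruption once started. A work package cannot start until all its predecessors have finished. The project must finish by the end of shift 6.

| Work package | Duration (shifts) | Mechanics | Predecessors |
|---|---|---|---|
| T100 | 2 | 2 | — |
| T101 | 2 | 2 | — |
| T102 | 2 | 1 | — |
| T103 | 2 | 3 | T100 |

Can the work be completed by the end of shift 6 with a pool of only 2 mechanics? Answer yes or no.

Total mechanic-shifts = 16; over 6 shifts the average is 16/6 > 2, so some shift must exceed 2.

no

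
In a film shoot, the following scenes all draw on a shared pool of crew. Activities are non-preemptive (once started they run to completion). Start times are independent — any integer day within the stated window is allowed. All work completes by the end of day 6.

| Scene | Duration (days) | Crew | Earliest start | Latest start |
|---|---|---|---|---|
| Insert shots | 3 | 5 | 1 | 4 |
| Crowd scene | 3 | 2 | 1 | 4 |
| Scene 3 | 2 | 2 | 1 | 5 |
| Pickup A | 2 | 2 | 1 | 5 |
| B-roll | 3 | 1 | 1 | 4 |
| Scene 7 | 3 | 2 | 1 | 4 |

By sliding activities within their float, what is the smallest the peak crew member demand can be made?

7

Early-start (Insert shots@1, Crowd scene@1, Scene 3@1, Pickup A@1, B-roll@1, Scene 7@1) gives peak 14: d1:14  d2:14  d3:10  d4:0  d5:0  d6:0.
Shift Scene 3→4, Pickup A→4, B-roll→4, Scene 7→4.
Schedule Insert shots@1, Crowd scene@1, Scene 3@4, Pickup A@4, B-roll@4, Scene 7@4: d1:7  d2:7  d3:7  d4:7  d5:7  d6:3 — peak 7.
Total crew member-days = 38 over 6 days ⇒ peak ≥ ⌈38/6⌉ = 7, so 7 is optimal.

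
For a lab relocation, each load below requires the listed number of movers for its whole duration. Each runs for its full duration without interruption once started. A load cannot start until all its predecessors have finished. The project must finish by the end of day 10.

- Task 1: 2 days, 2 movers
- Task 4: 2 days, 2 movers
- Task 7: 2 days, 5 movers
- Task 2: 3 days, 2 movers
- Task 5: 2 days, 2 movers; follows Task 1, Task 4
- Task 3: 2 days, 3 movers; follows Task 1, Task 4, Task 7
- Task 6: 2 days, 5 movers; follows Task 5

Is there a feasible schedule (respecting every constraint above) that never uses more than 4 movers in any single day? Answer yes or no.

Total mover-days = 44; over 10 days the average is 44/10 > 4, so some day must exceed 4.

no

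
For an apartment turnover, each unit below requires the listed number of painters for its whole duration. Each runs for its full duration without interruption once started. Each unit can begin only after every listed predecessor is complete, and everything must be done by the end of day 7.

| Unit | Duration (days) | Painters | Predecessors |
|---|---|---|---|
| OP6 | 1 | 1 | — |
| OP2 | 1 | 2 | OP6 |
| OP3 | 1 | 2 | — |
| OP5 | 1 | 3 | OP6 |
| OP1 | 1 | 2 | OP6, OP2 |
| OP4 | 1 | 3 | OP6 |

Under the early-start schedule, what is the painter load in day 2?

8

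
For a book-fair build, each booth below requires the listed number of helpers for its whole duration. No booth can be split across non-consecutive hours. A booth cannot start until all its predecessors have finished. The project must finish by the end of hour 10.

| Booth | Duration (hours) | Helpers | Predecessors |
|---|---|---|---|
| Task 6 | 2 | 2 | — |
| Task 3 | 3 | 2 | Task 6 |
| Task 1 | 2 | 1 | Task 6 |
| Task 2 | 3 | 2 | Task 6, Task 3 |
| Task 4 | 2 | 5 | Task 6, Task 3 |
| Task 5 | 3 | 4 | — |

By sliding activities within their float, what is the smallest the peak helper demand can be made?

Early-start (Task 6@1, Task 3@3, Task 1@3, Task 2@6, Task 4@6, Task 5@1) gives peak 7: h1:6  h2:6  h3:7  h4:3  h5:2  h6:7  h7:7  h8:2  h9:0  h10:0.
Shift Task 4→9, Task 5→5.
Schedule Task 6@1, Task 3@3, Task 1@3, Task 2@6, Task 4@9, Task 5@5: h1:2  h2:2  h3:3  h4:3  h5:6  h6:6  h7:6  h8:2  h9:5  h10:5 — peak 6.

6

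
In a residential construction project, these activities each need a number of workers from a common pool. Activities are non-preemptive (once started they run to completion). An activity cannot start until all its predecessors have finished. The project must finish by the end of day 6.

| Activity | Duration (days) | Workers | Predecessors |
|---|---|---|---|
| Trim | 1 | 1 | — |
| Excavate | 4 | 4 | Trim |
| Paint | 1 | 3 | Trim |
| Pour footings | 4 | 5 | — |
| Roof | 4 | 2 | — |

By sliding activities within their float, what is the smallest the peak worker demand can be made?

11

Early-start (Trim@1, Excavate@2, Paint@2, Pour footings@1, Roof@1) gives peak 14: d1:8  d2:14  d3:11  d4:11  d5:4  d6:0.
Shift Pour footings→3.
Schedule Trim@1, Excavate@2, Paint@2, Pour footings@3, Roof@1: d1:3  d2:9  d3:11  d4:11  d5:9  d6:5 — peak 11.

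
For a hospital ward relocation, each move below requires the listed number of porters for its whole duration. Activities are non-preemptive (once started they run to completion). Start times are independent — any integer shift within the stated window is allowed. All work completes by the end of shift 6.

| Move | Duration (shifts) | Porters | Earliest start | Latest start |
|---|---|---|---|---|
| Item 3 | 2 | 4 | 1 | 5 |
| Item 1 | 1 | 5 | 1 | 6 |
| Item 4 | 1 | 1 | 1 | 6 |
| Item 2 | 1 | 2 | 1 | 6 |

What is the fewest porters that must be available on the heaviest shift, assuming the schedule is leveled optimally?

Early-start (Item 3@1, Item 1@1, Item 4@1, Item 2@1) gives peak 12: s1:12  s2:4  s3:0  s4:0  s5:0  s6:0.
Shift Item 1→3, Item 2→4.
Schedule Item 3@1, Item 1@3, Item 4@1, Item 2@4: s1:5  s2:4  s3:5  s4:2  s5:0  s6:0 — peak 5.

5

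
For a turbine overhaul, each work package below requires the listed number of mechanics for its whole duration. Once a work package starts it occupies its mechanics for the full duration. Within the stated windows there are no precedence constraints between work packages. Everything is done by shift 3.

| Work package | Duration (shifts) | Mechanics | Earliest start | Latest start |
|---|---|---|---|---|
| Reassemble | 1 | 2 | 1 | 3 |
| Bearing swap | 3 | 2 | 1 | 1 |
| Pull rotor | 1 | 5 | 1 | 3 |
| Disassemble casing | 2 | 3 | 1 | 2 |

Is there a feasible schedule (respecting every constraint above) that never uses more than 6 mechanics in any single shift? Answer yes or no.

Total mechanic-shifts = 19; over 3 shifts the average is 19/3 > 6, so some shift must exceed 6.

no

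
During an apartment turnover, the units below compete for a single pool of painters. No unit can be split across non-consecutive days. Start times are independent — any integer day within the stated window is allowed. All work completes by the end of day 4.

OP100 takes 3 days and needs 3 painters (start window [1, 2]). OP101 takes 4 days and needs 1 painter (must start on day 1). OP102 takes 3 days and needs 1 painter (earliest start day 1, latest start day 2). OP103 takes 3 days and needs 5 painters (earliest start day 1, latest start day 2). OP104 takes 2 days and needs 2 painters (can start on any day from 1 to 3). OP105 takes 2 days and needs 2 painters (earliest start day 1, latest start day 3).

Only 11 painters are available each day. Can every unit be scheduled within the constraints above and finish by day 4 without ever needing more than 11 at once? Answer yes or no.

no

The minimum achievable peak is 12; 11 < 12, so no feasible schedule stays within the cap.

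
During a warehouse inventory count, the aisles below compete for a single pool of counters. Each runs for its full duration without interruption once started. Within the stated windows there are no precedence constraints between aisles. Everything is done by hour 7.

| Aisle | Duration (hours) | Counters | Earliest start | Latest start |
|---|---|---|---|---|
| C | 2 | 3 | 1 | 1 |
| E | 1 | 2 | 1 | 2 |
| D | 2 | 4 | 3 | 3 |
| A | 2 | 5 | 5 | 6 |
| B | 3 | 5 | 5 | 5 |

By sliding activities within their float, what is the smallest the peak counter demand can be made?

Schedule C@1, E@1, D@3, A@5, B@5: h1:5  h2:3  h3:4  h4:4  h5:10  h6:10  h7:5 — peak 10.
No arrangement of the 4 feasible schedules does better.

10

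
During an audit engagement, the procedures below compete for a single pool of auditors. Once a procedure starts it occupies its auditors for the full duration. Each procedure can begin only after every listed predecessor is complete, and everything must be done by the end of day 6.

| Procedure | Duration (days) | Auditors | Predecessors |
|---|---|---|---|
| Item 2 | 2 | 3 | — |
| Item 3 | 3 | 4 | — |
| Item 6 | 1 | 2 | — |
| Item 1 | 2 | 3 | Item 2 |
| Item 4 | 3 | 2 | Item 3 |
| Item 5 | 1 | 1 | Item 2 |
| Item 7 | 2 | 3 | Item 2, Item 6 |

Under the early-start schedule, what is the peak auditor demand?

Early-start schedule: Item 2@1, Item 3@1, Item 6@1, Item 1@3, Item 4@4, Item 5@3, Item 7@3.
Load per day: day 1: 9, day 2: 7, day 3: 11, day 4: 8, day 5: 2, day 6: 2.
Peak is 11.

11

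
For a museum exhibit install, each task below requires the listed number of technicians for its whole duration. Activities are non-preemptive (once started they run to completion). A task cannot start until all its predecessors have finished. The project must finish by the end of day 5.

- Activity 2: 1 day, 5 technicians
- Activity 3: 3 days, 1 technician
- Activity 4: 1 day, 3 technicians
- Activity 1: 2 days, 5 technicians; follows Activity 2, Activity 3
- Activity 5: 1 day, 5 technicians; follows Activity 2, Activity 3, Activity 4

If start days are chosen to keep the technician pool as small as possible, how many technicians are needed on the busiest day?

10

Schedule Activity 2@1, Activity 3@1, Activity 4@1, Activity 1@4, Activity 5@4: d1:9  d2:1  d3:1  d4:10  d5:5 — peak 10.
No arrangement of the 21 feasible schedules does better.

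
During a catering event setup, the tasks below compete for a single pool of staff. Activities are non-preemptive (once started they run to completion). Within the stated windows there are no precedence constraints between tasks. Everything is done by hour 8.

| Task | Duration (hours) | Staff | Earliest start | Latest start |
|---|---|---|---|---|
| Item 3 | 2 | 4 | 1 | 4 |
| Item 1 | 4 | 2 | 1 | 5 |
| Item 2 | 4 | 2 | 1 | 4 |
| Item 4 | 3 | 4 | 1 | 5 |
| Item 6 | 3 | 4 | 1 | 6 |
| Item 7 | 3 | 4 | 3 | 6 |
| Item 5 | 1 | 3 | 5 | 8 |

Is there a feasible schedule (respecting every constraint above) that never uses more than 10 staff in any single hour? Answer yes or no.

Schedule Item 3@1, Item 1@1, Item 2@1, Item 4@3, Item 6@5, Item 7@6, Item 5@8: h1:8  h2:8  h3:8  h4:8  h5:8  h6:8  h7:8  h8:7 — peak 8 ≤ 10.

yes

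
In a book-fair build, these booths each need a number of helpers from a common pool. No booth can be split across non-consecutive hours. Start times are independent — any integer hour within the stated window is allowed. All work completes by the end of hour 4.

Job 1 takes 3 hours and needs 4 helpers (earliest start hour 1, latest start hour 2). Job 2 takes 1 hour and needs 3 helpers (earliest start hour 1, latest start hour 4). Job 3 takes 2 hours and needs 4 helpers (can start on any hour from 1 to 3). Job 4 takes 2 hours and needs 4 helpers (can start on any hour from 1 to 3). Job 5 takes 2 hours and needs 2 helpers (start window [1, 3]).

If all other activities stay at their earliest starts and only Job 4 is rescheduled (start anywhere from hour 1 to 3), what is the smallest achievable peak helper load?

13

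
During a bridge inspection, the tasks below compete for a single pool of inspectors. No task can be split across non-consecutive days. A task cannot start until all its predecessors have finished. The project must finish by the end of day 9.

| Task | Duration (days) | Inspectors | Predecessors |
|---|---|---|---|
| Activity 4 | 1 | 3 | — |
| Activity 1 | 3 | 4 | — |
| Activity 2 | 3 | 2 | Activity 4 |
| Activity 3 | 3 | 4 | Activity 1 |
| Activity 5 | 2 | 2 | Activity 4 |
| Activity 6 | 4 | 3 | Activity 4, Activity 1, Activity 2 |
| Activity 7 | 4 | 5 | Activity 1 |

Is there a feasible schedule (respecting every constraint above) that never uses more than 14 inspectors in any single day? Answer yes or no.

Schedule Activity 4@1, Activity 1@1, Activity 2@2, Activity 3@4, Activity 5@2, Activity 6@5, Activity 7@4: d1:7  d2:8  d3:8  d4:11  d5:12  d6:12  d7:8  d8:3  d9:0 — peak 12 ≤ 14.

yes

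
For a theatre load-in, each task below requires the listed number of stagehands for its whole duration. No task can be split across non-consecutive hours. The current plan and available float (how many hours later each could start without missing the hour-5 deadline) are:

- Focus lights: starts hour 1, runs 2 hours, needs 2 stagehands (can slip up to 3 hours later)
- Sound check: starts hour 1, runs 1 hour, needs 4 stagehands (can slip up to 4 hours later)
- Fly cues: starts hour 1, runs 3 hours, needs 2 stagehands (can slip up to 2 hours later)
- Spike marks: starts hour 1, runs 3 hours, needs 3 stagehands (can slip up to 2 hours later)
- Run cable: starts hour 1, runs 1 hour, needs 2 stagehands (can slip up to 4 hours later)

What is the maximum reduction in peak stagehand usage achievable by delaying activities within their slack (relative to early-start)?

7

Early-start peak: h1:13  h2:7  h3:5  h4:0  h5:0 ⇒ 13.
Leveled (Focus lights@1, Sound check@1, Fly cues@2, Spike marks@3, Run cable@2): h1:6  h2:6  h3:5  h4:5  h5:3 ⇒ 6.
Reduction 13 − 6 = 7.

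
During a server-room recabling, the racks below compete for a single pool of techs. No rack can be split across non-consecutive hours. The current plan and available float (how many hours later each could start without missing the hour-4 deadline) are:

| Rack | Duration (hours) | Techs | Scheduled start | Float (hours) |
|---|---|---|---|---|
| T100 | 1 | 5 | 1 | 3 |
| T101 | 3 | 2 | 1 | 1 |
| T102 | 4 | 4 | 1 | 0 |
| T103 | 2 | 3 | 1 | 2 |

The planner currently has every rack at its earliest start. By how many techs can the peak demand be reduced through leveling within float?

Early-start peak: h1:14  h2:9  h3:6  h4:4 ⇒ 14.
Leveled (T100@1, T101@2, T102@1, T103@2): h1:9  h2:9  h3:9  h4:6 ⇒ 9.
Reduction 14 − 9 = 5.

5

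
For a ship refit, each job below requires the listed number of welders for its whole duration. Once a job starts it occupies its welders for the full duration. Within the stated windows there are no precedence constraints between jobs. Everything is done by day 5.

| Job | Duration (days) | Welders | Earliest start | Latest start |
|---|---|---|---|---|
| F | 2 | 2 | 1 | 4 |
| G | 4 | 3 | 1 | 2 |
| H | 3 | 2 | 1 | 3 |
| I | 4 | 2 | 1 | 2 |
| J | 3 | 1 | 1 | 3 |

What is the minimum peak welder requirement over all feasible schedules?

8

Early-start (F@1, G@1, H@1, I@1, J@1) gives peak 10: d1:10  d2:10  d3:8  d4:5  d5:0.
Shift H→3.
Schedule F@1, G@1, H@3, I@1, J@1: d1:8  d2:8  d3:8  d4:7  d5:2 — peak 8.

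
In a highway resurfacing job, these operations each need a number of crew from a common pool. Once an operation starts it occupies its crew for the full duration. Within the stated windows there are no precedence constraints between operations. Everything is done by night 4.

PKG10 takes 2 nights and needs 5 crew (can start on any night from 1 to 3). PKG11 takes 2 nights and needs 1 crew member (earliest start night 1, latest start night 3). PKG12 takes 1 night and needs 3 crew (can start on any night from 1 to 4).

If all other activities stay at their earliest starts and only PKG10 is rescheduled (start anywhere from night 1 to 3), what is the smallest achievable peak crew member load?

5

PKG10@1: n1:9  n2:6  n3:0  n4:0 → peak 9
PKG10@2: n1:4  n2:6  n3:5  n4:0 → peak 6
PKG10@3: n1:4  n2:1  n3:5  n4:5 → peak 5
Best is PKG10@3, peak 5.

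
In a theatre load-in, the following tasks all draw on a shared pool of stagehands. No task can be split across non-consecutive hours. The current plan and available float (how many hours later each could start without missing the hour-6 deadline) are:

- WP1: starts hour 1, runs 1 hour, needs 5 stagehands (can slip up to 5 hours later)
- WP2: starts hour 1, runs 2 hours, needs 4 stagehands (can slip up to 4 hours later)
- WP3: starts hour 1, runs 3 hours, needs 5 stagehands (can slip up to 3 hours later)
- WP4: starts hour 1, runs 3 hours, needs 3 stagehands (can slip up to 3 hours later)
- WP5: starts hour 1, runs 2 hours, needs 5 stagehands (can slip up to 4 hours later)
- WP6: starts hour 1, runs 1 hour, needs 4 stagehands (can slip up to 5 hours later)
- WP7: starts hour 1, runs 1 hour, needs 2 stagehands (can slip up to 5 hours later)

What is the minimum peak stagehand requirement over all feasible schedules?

Early-start (WP1@1, WP2@1, WP3@1, WP4@1, WP5@1, WP6@1, WP7@1) gives peak 28: h1:28  h2:17  h3:8  h4:0  h5:0  h6:0.
Shift WP3→2, WP4→3, WP5→5, WP6→6, WP7→3.
Schedule WP1@1, WP2@1, WP3@2, WP4@3, WP5@5, WP6@6, WP7@3: h1:9  h2:9  h3:10  h4:8  h5:8  h6:9 — peak 10.

10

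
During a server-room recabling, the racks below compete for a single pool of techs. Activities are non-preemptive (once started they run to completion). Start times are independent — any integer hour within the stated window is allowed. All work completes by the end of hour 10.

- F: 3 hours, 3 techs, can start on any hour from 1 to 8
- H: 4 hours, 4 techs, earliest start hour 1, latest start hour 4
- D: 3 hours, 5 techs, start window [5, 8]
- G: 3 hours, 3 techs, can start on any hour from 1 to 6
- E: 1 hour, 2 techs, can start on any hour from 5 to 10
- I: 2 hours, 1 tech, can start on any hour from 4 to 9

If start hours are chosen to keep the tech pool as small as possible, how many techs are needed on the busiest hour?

6

Early-start (F@1, H@1, D@5, G@1, E@5, I@4) gives peak 10: h1:10  h2:10  h3:10  h4:5  h5:8  h6:5  h7:5  h8:0  h9:0  h10:0.
Shift H→4, D→8, I→6.
Schedule F@1, H@4, D@8, G@1, E@5, I@6: h1:6  h2:6  h3:6  h4:4  h5:6  h6:5  h7:5  h8:5  h9:5  h10:5 — peak 6.
Total tech-hours = 53 over 10 hours ⇒ peak ≥ ⌈53/10⌉ = 6, so 6 is optimal.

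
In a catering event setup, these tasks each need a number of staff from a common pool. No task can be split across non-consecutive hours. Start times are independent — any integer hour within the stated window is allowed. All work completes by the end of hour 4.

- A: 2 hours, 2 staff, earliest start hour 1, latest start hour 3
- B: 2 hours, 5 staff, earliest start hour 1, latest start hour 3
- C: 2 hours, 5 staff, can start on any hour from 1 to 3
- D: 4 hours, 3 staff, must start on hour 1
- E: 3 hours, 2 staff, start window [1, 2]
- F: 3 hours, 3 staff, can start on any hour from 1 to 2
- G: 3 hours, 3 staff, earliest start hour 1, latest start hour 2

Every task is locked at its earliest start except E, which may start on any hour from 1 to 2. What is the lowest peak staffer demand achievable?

23

E@1: h1:23  h2:23  h3:11  h4:3 → peak 23
E@2: h1:21  h2:23  h3:11  h4:5 → peak 23
Best is E@1, peak 23.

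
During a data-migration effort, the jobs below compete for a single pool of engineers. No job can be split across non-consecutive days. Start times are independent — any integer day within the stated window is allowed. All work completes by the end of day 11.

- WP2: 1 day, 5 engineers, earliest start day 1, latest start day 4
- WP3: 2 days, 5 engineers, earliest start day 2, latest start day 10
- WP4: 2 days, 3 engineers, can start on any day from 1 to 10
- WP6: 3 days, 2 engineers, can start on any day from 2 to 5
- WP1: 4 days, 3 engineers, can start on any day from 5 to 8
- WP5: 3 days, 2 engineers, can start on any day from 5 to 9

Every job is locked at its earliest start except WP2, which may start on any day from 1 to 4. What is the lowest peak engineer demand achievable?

WP2@1: d1:8  d2:10  d3:7  d4:2  d5:5  d6:5  d7:5  d8:3  d9:0  d10:0  d11:0 → peak 10
WP2@2: d1:3  d2:15  d3:7  d4:2  d5:5  d6:5  d7:5  d8:3  d9:0  d10:0  d11:0 → peak 15
WP2@3: d1:3  d2:10  d3:12  d4:2  d5:5  d6:5  d7:5  d8:3  d9:0  d10:0  d11:0 → peak 12
WP2@4: d1:3  d2:10  d3:7  d4:7  d5:5  d6:5  d7:5  d8:3  d9:0  d10:0  d11:0 → peak 10
Best is WP2@1, peak 10.

10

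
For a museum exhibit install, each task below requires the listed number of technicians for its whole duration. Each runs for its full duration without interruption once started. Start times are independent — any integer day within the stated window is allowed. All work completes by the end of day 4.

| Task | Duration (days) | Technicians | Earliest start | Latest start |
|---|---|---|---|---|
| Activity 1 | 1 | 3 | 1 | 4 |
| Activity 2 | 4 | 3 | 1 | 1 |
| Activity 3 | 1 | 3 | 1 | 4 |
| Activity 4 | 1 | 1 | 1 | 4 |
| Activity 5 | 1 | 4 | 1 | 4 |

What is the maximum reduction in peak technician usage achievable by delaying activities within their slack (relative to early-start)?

7

Early-start peak: d1:14  d2:3  d3:3  d4:3 ⇒ 14.
Leveled (Activity 1@1, Activity 2@1, Activity 3@2, Activity 4@1, Activity 5@3): d1:7  d2:6  d3:7  d4:3 ⇒ 7.
Reduction 14 − 7 = 7.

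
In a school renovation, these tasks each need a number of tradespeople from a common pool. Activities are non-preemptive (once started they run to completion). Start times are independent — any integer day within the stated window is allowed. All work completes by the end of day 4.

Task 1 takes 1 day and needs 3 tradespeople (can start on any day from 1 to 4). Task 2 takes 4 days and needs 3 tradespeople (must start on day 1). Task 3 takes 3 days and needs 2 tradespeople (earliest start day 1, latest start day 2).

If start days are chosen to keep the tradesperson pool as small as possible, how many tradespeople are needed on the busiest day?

Early-start (Task 1@1, Task 2@1, Task 3@1) gives peak 8: d1:8  d2:5  d3:5  d4:3.
Shift Task 3→2.
Schedule Task 1@1, Task 2@1, Task 3@2: d1:6  d2:5  d3:5  d4:5 — peak 6.
Total tradesperson-days = 21 over 4 days ⇒ peak ≥ ⌈21/4⌉ = 6, so 6 is optimal.

6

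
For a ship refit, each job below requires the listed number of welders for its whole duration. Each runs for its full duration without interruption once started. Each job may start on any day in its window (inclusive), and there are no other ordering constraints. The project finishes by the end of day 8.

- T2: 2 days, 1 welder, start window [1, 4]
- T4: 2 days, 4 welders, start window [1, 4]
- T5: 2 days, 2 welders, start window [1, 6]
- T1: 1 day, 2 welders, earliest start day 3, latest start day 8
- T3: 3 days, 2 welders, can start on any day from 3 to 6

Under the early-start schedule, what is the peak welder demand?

Early-start schedule: T2@1, T4@1, T5@1, T1@3, T3@3.
Load per day: day 1: 7, day 2: 7, day 3: 4, day 4: 2, day 5: 2, day 6: 0, day 7: 0, day 8: 0.
Peak is 7.

7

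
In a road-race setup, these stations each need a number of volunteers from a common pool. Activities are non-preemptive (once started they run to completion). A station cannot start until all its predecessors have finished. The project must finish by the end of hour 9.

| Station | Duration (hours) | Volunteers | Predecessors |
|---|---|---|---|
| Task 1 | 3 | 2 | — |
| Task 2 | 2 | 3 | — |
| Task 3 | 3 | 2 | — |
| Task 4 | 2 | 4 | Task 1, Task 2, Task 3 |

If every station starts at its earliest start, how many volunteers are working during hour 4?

At early start, hour 4 has: Task 4.
Demand: 4 = 4.

4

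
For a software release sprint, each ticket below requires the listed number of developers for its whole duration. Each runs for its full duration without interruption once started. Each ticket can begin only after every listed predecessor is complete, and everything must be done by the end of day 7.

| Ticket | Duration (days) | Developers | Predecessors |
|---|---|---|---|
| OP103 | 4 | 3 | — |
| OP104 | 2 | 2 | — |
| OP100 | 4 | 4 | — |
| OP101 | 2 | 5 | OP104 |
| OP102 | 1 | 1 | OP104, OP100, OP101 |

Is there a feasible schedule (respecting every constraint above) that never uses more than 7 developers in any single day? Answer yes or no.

The minimum achievable peak is 8; 7 < 8, so no feasible schedule stays within the cap.

no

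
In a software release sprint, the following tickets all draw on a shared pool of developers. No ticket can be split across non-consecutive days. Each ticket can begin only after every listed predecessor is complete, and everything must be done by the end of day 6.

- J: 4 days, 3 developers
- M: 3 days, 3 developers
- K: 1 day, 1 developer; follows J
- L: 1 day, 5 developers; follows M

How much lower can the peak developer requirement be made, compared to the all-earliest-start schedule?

Early-start peak: d1:6  d2:6  d3:6  d4:8  d5:1  d6:0 ⇒ 8.
Leveled (J@1, M@1, K@5, L@5): d1:6  d2:6  d3:6  d4:3  d5:6  d6:0 ⇒ 6.
Reduction 8 − 6 = 2.

2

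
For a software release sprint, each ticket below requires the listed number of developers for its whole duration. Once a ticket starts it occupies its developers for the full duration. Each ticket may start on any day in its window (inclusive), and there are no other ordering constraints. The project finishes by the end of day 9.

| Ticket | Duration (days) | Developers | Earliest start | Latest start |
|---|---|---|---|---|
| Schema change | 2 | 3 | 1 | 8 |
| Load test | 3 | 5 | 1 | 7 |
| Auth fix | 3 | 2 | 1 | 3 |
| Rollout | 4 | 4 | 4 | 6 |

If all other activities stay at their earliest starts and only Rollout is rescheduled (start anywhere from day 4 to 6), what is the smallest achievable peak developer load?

Rollout@4: d1:10  d2:10  d3:7  d4:4  d5:4  d6:4  d7:4  d8:0  d9:0 → peak 10
Rollout@5: d1:10  d2:10  d3:7  d4:0  d5:4  d6:4  d7:4  d8:4  d9:0 → peak 10
Rollout@6: d1:10  d2:10  d3:7  d4:0  d5:0  d6:4  d7:4  d8:4  d9:4 → peak 10
Best is Rollout@4, peak 10.

10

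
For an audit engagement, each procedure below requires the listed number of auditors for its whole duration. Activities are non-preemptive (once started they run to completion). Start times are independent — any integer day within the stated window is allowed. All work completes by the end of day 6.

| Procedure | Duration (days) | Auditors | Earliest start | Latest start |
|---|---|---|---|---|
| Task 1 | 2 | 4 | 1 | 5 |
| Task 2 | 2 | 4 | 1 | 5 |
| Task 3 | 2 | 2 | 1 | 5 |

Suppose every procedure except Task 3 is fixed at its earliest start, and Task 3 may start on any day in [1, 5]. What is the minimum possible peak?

Task 3@1: d1:10  d2:10  d3:0  d4:0  d5:0  d6:0 → peak 10
Task 3@2: d1:8  d2:10  d3:2  d4:0  d5:0  d6:0 → peak 10
Task 3@3: d1:8  d2:8  d3:2  d4:2  d5:0  d6:0 → peak 8
Task 3@4: d1:8  d2:8  d3:0  d4:2  d5:2  d6:0 → peak 8
Task 3@5: d1:8  d2:8  d3:0  d4:0  d5:2  d6:2 → peak 8
Best is Task 3@3, peak 8.

8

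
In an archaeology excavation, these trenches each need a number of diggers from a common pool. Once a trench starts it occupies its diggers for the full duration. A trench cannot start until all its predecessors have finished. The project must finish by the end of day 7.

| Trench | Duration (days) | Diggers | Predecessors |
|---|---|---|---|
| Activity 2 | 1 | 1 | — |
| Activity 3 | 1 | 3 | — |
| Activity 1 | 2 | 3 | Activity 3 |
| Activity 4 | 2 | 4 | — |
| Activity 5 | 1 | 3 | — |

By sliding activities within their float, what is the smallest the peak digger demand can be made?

Early-start (Activity 2@1, Activity 3@1, Activity 1@2, Activity 4@1, Activity 5@1) gives peak 11: d1:11  d2:7  d3:3  d4:0  d5:0  d6:0  d7:0.
Shift Activity 4→4, Activity 5→6.
Schedule Activity 2@1, Activity 3@1, Activity 1@2, Activity 4@4, Activity 5@6: d1:4  d2:3  d3:3  d4:4  d5:4  d6:3  d7:0 — peak 4.

4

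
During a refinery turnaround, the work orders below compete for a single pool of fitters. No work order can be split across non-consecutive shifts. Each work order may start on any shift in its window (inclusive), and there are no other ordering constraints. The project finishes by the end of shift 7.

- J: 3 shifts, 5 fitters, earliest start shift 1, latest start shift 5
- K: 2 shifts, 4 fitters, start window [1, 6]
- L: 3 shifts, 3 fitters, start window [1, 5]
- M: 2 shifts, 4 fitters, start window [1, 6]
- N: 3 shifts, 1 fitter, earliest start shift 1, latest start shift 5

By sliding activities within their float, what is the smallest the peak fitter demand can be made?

7

Early-start (J@1, K@1, L@1, M@1, N@1) gives peak 17: s1:17  s2:17  s3:9  s4:0  s5:0  s6:0  s7:0.
Shift K→4, L→4, M→6.
Schedule J@1, K@4, L@4, M@6, N@1: s1:6  s2:6  s3:6  s4:7  s5:7  s6:7  s7:4 — peak 7.
Total fitter-shifts = 43 over 7 shifts ⇒ peak ≥ ⌈43/7⌉ = 7, so 7 is optimal.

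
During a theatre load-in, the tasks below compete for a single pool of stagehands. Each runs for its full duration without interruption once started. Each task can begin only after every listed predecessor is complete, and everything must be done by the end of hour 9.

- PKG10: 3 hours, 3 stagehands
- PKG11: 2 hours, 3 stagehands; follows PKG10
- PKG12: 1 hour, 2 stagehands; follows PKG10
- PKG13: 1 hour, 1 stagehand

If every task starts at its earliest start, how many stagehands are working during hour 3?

At early start, hour 3 has: PKG10.
Demand: 3 = 3.

3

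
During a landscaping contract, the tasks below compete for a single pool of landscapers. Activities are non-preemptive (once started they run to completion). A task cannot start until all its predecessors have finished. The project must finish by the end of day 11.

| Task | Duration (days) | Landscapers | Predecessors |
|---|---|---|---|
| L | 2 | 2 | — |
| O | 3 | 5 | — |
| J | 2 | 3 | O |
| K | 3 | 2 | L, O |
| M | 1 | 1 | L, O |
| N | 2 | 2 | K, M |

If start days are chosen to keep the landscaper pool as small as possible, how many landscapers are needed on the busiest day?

5

Early-start (L@1, O@1, J@4, K@4, M@4, N@7) gives peak 7: d1:7  d2:7  d3:5  d4:6  d5:5  d6:2  d7:2  d8:2  d9:0  d10:0  d11:0.
Shift O→3, J→6, K→6, M→8, N→9.
Schedule L@1, O@3, J@6, K@6, M@8, N@9: d1:2  d2:2  d3:5  d4:5  d5:5  d6:5  d7:5  d8:3  d9:2  d10:2  d11:0 — peak 5.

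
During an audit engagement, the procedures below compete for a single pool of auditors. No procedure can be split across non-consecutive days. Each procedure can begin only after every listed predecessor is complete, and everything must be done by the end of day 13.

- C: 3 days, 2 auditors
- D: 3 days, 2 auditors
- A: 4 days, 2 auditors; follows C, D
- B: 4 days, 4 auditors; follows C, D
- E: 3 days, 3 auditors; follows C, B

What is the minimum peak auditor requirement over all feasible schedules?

5

Early-start (C@1, D@1, A@4, B@4, E@8) gives peak 6: d1:4  d2:4  d3:4  d4:6  d5:6  d6:6  d7:6  d8:3  d9:3  d10:3  d11:0  d12:0  d13:0.
Shift A→8.
Schedule C@1, D@1, A@8, B@4, E@8: d1:4  d2:4  d3:4  d4:4  d5:4  d6:4  d7:4  d8:5  d9:5  d10:5  d11:2  d12:0  d13:0 — peak 5.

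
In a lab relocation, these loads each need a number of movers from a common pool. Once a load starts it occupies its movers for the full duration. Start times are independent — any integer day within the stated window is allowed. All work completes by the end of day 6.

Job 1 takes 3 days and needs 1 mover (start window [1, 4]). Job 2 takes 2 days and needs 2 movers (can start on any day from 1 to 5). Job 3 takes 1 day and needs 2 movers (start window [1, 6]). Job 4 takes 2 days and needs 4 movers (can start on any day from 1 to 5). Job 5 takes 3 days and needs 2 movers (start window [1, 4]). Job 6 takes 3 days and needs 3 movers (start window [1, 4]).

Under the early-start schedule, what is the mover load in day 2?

12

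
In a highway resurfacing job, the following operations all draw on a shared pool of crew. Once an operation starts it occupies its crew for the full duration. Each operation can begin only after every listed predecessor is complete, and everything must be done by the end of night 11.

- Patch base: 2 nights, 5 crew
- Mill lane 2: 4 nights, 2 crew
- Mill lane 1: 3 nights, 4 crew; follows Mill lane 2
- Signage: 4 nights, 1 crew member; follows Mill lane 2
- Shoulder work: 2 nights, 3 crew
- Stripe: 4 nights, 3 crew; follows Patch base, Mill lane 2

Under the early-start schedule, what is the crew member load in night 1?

At early start, night 1 has: Patch base, Mill lane 2, Shoulder work.
Demand: 5 + 2 + 3 = 10.

10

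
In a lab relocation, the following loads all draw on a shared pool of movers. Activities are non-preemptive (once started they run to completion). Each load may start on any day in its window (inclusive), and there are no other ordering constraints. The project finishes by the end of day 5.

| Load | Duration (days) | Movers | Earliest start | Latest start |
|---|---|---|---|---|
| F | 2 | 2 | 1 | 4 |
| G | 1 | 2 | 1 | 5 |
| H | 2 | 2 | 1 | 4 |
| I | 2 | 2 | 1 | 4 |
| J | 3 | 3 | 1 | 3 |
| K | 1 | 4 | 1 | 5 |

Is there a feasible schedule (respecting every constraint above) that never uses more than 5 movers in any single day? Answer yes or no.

Total mover-days = 27; over 5 days the average is 27/5 > 5, so some day must exceed 5.

no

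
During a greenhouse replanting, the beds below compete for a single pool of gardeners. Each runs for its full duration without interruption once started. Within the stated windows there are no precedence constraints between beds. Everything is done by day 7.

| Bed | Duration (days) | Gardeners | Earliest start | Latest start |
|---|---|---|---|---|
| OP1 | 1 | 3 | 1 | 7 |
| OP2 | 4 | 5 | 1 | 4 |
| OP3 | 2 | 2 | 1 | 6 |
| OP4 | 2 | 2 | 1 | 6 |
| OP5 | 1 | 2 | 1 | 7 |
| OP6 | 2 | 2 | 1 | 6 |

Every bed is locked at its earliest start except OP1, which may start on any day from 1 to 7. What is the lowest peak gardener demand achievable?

OP1@1: d1:16  d2:11  d3:5  d4:5  d5:0  d6:0  d7:0 → peak 16
OP1@2: d1:13  d2:14  d3:5  d4:5  d5:0  d6:0  d7:0 → peak 14
OP1@3: d1:13  d2:11  d3:8  d4:5  d5:0  d6:0  d7:0 → peak 13
OP1@4: d1:13  d2:11  d3:5  d4:8  d5:0  d6:0  d7:0 → peak 13
OP1@5: d1:13  d2:11  d3:5  d4:5  d5:3  d6:0  d7:0 → peak 13
OP1@6: d1:13  d2:11  d3:5  d4:5  d5:0  d6:3  d7:0 → peak 13
OP1@7: d1:13  d2:11  d3:5  d4:5  d5:0  d6:0  d7:3 → peak 13
Best is OP1@3, peak 13.

13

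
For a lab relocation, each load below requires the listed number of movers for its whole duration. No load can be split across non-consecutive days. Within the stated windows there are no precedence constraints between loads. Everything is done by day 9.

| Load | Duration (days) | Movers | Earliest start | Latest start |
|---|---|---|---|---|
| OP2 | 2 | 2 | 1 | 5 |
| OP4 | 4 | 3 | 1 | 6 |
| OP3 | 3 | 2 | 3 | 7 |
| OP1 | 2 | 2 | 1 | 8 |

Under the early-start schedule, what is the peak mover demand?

Early-start schedule: OP2@1, OP4@1, OP3@3, OP1@1.
Load per day: day 1: 7, day 2: 7, day 3: 5, day 4: 5, day 5: 2, day 6: 0, day 7: 0, day 8: 0, day 9: 0.
Peak is 7.

7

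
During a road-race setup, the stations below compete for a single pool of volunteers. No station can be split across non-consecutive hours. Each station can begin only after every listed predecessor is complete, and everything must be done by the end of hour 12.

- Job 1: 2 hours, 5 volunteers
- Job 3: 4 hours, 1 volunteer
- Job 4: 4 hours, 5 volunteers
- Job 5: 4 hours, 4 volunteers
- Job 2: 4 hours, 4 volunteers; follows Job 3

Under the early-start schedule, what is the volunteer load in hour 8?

At early start, hour 8 has: Job 2.
Demand: 4 = 4.

4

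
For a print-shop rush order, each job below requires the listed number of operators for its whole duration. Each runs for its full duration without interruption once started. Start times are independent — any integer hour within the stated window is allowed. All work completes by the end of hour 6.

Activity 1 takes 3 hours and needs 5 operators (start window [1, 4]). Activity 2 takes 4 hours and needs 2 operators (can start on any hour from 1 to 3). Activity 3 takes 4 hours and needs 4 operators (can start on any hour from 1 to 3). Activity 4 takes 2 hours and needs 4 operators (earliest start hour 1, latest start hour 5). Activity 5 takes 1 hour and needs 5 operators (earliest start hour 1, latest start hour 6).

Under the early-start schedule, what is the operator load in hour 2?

15

At early start, hour 2 has: Activity 1, Activity 2, Activity 3, Activity 4.
Demand: 5 + 2 + 4 + 4 = 15.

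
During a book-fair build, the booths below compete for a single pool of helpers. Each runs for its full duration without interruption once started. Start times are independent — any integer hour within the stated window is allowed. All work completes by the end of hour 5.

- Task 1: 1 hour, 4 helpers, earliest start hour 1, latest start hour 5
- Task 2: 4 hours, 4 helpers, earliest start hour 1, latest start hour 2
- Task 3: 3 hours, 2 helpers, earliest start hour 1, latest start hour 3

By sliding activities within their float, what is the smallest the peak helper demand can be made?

6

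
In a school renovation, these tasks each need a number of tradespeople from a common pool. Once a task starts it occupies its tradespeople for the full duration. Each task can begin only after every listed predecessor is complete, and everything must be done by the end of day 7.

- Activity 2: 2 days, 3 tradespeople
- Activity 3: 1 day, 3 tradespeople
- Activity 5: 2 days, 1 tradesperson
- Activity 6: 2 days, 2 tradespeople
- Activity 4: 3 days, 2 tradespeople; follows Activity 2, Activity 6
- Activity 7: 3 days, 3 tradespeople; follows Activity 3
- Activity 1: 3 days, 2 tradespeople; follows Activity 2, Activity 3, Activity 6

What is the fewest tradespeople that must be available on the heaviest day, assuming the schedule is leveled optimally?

6

Early-start (Activity 2@1, Activity 3@1, Activity 5@1, Activity 6@1, Activity 4@3, Activity 7@2, Activity 1@3) gives peak 9: d1:9  d2:9  d3:7  d4:7  d5:4  d6:0  d7:0.
Shift Activity 5→3, Activity 6→3, Activity 4→5, Activity 1→5.
Schedule Activity 2@1, Activity 3@1, Activity 5@3, Activity 6@3, Activity 4@5, Activity 7@2, Activity 1@5: d1:6  d2:6  d3:6  d4:6  d5:4  d6:4  d7:4 — peak 6.
Total tradesperson-days = 36 over 7 days ⇒ peak ≥ ⌈36/7⌉ = 6, so 6 is optimal.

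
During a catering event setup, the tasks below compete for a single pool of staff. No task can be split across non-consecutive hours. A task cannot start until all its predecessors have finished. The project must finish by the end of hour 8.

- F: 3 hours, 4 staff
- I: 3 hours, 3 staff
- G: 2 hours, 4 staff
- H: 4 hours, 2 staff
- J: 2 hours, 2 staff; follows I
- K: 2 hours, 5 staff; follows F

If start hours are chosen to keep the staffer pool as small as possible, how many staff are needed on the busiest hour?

7

Early-start (F@1, I@1, G@1, H@1, J@4, K@4) gives peak 13: h1:13  h2:13  h3:9  h4:9  h5:7  h6:0  h7:0  h8:0.
Shift I→4, G→5, J→7, K→7.
Schedule F@1, I@4, G@5, H@1, J@7, K@7: h1:6  h2:6  h3:6  h4:5  h5:7  h6:7  h7:7  h8:7 — peak 7.
Total staffer-hours = 51 over 8 hours ⇒ peak ≥ ⌈51/8⌉ = 7, so 7 is optimal.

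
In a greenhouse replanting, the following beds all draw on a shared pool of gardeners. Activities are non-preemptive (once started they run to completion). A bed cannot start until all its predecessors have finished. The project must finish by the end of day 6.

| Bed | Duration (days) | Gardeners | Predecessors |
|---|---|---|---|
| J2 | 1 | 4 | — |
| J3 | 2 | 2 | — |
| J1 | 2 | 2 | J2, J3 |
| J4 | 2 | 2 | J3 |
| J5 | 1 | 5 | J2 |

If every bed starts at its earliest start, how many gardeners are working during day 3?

At early start, day 3 has: J1, J4.
Demand: 2 + 2 = 4.

4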